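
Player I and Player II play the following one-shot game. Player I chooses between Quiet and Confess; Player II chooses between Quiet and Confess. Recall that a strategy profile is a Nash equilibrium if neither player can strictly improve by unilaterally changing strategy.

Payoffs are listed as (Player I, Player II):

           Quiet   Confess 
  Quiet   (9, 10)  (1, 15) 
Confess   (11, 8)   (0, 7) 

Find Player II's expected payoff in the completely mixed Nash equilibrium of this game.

First find p, the probability Player I plays Quiet, from Player II's indifference between Quiet and Confess: 10p + 8(1−p) = 15p + 7(1−p), giving p = 1/6.
Since Player II is indifferent in equilibrium, Player II's expected payoff equals the payoff from either column against (1/6, 5/6). Using Quiet: 10(1/6) + 8(5/6) = 25/3.

25/3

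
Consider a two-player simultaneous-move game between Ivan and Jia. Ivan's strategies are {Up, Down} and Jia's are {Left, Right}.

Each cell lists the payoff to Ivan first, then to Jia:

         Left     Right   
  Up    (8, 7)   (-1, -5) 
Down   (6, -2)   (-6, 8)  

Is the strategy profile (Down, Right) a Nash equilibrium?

At (Down, Right), Ivan earns -6; switching to Up would give -1, so Ivan would deviate.
Jia earns 8; switching to Left would give -2, so Jia has no profitable deviation.
Since at least one player can profitably deviate, this is not a Nash equilibrium.

No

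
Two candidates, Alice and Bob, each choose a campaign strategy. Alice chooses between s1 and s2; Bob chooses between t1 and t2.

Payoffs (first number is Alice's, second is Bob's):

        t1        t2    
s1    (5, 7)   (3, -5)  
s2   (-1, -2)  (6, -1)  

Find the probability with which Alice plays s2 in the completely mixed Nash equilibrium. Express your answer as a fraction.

12/13

Let r be the probability that Alice plays s1. In a completely mixed equilibrium, Bob must be indifferent between t1 and t2.
Bob's expected payoff from t1 is 7r − 2(1−r); from t2 it is −5r − (1−r).
Setting these equal: 9r − 2 = −4r − 1, so r = 1/13.
Therefore Alice plays s2 with probability 1 − 1/13 = 12/13.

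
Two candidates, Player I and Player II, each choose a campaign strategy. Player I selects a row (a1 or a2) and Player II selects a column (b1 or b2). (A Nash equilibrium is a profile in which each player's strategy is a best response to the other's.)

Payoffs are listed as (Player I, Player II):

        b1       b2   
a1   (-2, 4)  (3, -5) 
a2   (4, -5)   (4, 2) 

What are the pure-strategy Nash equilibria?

(a2, b2)

(a1, b1): Player I prefers a2 (4 > -2) — not an equilibrium.
(a1, b2): Player I prefers a2 (4 > 3); Player II prefers b1 (4 > -5) — not an equilibrium.
(a2, b1): Player II prefers b2 (2 > -5) — not an equilibrium.
(a2, b2): Player I gets 4 ≥ 3 from a1, and Player II gets 2 ≥ -5 from b1 — Nash equilibrium.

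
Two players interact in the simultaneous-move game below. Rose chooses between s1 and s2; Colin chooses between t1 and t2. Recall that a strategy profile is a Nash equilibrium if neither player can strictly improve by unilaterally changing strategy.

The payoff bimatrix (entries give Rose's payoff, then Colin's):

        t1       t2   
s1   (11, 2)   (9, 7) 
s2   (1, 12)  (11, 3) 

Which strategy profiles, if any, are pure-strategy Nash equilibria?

(s1, t1): Colin prefers t2 (7 > 2) — not an equilibrium.
(s1, t2): Rose prefers s2 (11 > 9) — not an equilibrium.
(s2, t1): Rose prefers s1 (11 > 1) — not an equilibrium.
(s2, t2): Colin prefers t1 (12 > 3) — not an equilibrium.

none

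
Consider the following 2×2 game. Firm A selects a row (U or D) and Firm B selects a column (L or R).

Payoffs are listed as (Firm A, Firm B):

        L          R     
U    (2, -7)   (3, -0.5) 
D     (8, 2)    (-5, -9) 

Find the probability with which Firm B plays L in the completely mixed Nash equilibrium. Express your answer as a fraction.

4/7

Let q be the probability that Firm B plays L. In a completely mixed equilibrium, Firm A must be indifferent between U and D.
Firm A's expected payoff from U is 2q + 3(1−q); from D it is 8q − 5(1−q).
Setting these equal: −q + 3 = 13q − 5, so q = 4/7.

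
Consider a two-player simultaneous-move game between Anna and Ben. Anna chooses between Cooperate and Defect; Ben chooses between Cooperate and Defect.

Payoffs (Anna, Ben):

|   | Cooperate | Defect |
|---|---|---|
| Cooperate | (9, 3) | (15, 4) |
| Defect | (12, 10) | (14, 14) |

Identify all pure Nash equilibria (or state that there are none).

(Cooperate, Cooperate): Anna prefers Defect (12 > 9); Ben prefers Defect (4 > 3) — not an equilibrium.
(Cooperate, Defect): Anna gets 15 ≥ 14 from Defect, and Ben gets 4 ≥ 3 from Cooperate — Nash equilibrium.
(Defect, Cooperate): Ben prefers Defect (14 > 10) — not an equilibrium.
(Defect, Defect): Anna prefers Cooperate (15 > 14) — not an equilibrium.

(Cooperate, Defect)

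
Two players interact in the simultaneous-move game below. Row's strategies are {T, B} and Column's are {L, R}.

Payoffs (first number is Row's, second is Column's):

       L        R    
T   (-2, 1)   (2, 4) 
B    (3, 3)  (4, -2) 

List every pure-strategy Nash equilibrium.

(B, L)

(T, L): Row prefers B (3 > -2); Column prefers R (4 > 1) — not an equilibrium.
(T, R): Row prefers B (4 > 2) — not an equilibrium.
(B, L): Row gets 3 ≥ -2 from T, and Column gets 3 ≥ -2 from R — Nash equilibrium.
(B, R): Column prefers L (3 > -2) — not an equilibrium.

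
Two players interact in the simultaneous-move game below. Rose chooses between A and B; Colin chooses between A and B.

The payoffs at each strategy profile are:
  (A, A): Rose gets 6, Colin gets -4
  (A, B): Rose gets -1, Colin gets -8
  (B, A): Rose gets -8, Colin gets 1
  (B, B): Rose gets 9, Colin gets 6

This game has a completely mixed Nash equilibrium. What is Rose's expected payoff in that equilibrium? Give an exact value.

23/12

First find y, the probability Colin plays A, from Rose's indifference between A and B: 6y − (1−y) = −8y + 9(1−y), giving y = 5/12.
Since Rose is indifferent in equilibrium, Rose's expected payoff equals the payoff from either row against (5/12, 7/12). Using A: 6(5/12) − (7/12) = 23/12.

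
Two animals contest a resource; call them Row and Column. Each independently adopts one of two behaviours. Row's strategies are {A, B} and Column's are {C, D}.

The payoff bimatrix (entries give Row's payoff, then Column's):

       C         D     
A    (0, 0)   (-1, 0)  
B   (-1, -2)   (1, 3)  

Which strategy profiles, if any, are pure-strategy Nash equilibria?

(A, C) and (B, D)

(A, C): Row gets 0 ≥ -1 from B, and Column gets 0 ≥ 0 from D — Nash equilibrium.
(A, D): Row prefers B (1 > -1) — not an equilibrium.
(B, C): Row prefers A (0 > -1); Column prefers D (3 > -2) — not an equilibrium.
(B, D): Row gets 1 ≥ -1 from A, and Column gets 3 ≥ -2 from C — Nash equilibrium.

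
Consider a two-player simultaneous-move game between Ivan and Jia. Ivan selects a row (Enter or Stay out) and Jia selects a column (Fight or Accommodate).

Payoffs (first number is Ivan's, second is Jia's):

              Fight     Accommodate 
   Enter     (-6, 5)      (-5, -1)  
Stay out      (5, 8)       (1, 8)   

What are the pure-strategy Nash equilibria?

(Enter, Fight): Ivan prefers Stay out (5 > -6) — not an equilibrium.
(Enter, Accommodate): Ivan prefers Stay out (1 > -5); Jia prefers Fight (5 > -1) — not an equilibrium.
(Stay out, Fight): Ivan gets 5 ≥ -6 from Enter, and Jia gets 8 ≥ 8 from Accommodate — Nash equilibrium.
(Stay out, Accommodate): Ivan gets 1 ≥ -5 from Enter, and Jia gets 8 ≥ 8 from Fight — Nash equilibrium.

(Stay out, Fight) and (Stay out, Accommodate)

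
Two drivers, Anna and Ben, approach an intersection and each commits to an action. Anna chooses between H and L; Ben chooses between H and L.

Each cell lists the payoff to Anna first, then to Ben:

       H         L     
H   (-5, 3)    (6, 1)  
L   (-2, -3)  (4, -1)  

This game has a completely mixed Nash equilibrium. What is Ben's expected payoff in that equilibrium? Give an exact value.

0

First find p, the probability Anna plays H, from Ben's indifference between H and L: 3p − 3(1−p) = p − (1−p), giving p = 1/2.
Since Ben is indifferent in equilibrium, Ben's expected payoff equals the payoff from either column against (1/2, 1/2). Using H: 3(1/2) − 3(1/2) = 0.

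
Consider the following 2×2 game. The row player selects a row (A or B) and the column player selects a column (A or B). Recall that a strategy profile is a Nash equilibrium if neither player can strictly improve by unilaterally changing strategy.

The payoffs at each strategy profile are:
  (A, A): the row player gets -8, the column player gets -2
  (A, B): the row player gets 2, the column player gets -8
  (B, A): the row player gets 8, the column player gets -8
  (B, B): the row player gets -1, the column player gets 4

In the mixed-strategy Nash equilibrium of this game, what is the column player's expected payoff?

-4

First find p, the probability the row player plays A, from the column player's indifference between A and B: −2p − 8(1−p) = −8p + 4(1−p), giving p = 2/3.
Since the column player is indifferent in equilibrium, the column player's expected payoff equals the payoff from either column against (2/3, 1/3). Using A: −2(2/3) − 8(1/3) = -4.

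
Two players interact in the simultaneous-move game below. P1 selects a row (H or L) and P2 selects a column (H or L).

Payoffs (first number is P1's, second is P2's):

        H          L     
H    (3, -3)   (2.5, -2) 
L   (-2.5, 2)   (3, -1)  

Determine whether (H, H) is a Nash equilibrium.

At (H, H), P1 earns 3; switching to L would give -2.5, so P1 has no profitable deviation.
P2 earns -3; switching to L would give -2, so P2 would deviate.
Since at least one player can profitably deviate, this is not a Nash equilibrium.

No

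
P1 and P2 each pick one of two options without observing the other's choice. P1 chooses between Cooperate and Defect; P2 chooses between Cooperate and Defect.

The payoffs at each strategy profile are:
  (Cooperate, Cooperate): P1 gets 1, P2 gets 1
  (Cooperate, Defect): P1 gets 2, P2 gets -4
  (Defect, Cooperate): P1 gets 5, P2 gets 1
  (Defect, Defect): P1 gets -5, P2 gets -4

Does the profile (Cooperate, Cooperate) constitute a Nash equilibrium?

At (Cooperate, Cooperate), P1 earns 1; switching to Defect would give 5, so P1 would deviate.
P2 earns 1; switching to Defect would give -4, so P2 has no profitable deviation.
Since at least one player can profitably deviate, this is not a Nash equilibrium.

No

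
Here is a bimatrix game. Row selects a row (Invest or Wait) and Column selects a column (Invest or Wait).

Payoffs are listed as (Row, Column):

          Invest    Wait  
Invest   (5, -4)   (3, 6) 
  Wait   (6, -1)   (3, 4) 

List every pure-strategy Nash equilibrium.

(Invest, Wait) and (Wait, Wait)

(Invest, Invest): Row prefers Wait (6 > 5); Column prefers Wait (6 > -4) — not an equilibrium.
(Invest, Wait): Row gets 3 ≥ 3 from Wait, and Column gets 6 ≥ -4 from Invest — Nash equilibrium.
(Wait, Invest): Column prefers Wait (4 > -1) — not an equilibrium.
(Wait, Wait): Row gets 3 ≥ 3 from Invest, and Column gets 4 ≥ -1 from Invest — Nash equilibrium.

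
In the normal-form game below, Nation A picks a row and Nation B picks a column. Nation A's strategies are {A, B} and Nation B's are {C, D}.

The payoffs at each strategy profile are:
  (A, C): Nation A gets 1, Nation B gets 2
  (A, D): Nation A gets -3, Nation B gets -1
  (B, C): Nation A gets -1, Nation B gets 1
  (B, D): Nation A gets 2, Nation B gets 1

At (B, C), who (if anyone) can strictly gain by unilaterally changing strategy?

Nation A at (B, C) earns -1; deviating to A yields 1 — a strict improvement.
Nation B earns 1; deviating to D yields 1 — not better.
Only Nation A has a strictly profitable deviation.

Nation A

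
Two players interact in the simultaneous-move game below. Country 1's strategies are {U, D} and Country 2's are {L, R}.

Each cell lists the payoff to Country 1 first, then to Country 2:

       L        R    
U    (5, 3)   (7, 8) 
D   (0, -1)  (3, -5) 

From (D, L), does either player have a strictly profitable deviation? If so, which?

Country 1

Country 1 at (D, L) earns 0; deviating to U yields 5 — a strict improvement.
Country 2 earns -1; deviating to R yields -5 — not better.
Only Country 1 has a strictly profitable deviation.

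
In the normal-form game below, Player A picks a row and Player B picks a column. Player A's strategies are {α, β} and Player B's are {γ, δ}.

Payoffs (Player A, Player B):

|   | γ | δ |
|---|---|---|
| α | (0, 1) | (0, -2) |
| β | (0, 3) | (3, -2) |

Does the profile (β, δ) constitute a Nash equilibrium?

No

At (β, δ), Player A earns 3; switching to α would give 0, so Player A has no profitable deviation.
Player B earns -2; switching to γ would give 3, so Player B would deviate.
Since at least one player can profitably deviate, this is not a Nash equilibrium.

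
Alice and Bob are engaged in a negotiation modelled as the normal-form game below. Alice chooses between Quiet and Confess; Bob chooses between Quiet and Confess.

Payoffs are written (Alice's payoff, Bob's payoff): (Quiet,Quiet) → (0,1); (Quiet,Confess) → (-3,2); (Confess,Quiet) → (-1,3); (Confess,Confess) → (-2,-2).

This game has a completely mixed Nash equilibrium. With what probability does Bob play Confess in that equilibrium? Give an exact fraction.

1/2

Let y be the probability that Bob plays Quiet. In a completely mixed equilibrium, Alice must be indifferent between Quiet and Confess.
Alice's expected payoff from Quiet is −3(1−y); from Confess it is −y − 2(1−y).
Setting these equal: 3y − 3 = y − 2, so y = 1/2.
Therefore Bob plays Confess with probability 1 − 1/2 = 1/2.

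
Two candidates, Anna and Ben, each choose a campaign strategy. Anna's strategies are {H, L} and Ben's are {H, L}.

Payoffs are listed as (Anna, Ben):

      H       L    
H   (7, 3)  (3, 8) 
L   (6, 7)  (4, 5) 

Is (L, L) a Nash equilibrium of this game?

At (L, L), Anna earns 4; switching to H would give 3, so Anna has no profitable deviation.
Ben earns 5; switching to H would give 7, so Ben would deviate.
Since at least one player can profitably deviate, this is not a Nash equilibrium.

No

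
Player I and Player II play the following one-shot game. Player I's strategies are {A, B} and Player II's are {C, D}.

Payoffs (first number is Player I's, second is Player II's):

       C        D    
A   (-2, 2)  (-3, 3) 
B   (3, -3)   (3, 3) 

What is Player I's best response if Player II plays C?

B

Against C, Player I earns -2 from A and 3 from B.
So B is the best response.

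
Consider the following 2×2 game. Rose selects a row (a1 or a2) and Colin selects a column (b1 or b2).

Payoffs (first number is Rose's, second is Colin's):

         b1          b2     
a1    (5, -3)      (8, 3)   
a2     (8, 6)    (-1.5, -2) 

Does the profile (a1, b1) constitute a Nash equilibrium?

At (a1, b1), Rose earns 5; switching to a2 would give 8, so Rose would deviate.
Colin earns -3; switching to b2 would give 3, so Colin would deviate.
Since at least one player can profitably deviate, this is not a Nash equilibrium.

No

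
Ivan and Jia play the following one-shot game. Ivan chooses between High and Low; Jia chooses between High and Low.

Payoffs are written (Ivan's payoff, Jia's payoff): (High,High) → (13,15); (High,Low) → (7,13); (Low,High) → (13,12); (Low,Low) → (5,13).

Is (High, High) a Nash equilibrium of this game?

At (High, High), Ivan earns 13; switching to Low would give 13, so Ivan has no profitable deviation.
Jia earns 15; switching to Low would give 13, so Jia has no profitable deviation.
Neither player can gain by a unilateral deviation, so this profile is a Nash equilibrium.

Yes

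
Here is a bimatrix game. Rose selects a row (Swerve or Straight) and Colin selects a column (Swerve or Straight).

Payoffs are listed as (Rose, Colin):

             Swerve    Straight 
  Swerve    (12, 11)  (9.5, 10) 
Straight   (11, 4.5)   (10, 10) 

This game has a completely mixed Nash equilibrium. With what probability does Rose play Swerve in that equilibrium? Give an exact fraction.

11/13

Let r be the probability that Rose plays Swerve. In a completely mixed equilibrium, Colin must be indifferent between Swerve and Straight.
Colin's expected payoff from Swerve is 11r + 4.5(1−r); from Straight it is 10r + 10(1−r).
Setting these equal: 6.5r + 4.5 = 10, so r = 11/13.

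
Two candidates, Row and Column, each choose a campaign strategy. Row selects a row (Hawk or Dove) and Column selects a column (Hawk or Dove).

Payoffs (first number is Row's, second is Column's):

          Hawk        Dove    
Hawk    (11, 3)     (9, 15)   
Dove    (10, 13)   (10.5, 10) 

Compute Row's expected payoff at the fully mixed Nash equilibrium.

First find q, the probability Column plays Hawk, from Row's indifference between Hawk and Dove: 11q + 9(1−q) = 10q + 10.5(1−q), giving q = 3/5.
Since Row is indifferent in equilibrium, Row's expected payoff equals the payoff from either row against (3/5, 2/5). Using Hawk: 11(3/5) + 9(2/5) = 51/5.

51/5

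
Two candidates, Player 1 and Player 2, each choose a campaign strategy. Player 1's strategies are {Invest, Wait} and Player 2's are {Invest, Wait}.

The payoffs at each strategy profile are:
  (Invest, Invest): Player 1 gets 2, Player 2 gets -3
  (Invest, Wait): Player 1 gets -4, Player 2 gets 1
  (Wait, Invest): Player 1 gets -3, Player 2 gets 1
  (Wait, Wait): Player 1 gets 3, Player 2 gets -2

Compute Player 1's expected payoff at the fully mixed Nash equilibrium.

-1/2

First find q, the probability Player 2 plays Invest, from Player 1's indifference between Invest and Wait: 2q − 4(1−q) = −3q + 3(1−q), giving q = 7/12.
Since Player 1 is indifferent in equilibrium, Player 1's expected payoff equals the payoff from either row against (7/12, 5/12). Using Invest: 2(7/12) − 4(5/12) = -1/2.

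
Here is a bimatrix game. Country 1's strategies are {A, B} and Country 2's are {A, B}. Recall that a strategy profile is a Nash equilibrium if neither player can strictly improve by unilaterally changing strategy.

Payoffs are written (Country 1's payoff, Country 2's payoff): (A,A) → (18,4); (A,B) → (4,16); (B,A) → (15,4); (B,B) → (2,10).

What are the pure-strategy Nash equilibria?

(A, B)

(A, A): Country 2 prefers B (16 > 4) — not an equilibrium.
(A, B): Country 1 gets 4 ≥ 2 from B, and Country 2 gets 16 ≥ 4 from A — Nash equilibrium.
(B, A): Country 1 prefers A (18 > 15); Country 2 prefers B (10 > 4) — not an equilibrium.
(B, B): Country 1 prefers A (4 > 2) — not an equilibrium.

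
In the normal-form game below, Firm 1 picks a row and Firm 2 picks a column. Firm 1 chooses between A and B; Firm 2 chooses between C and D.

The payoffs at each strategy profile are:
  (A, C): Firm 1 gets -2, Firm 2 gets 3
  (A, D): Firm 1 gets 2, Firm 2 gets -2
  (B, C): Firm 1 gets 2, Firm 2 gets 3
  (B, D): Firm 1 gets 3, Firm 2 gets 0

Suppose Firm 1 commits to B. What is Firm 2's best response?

C

Against B, Firm 2 earns 3 from C and 0 from D.
So C is the best response.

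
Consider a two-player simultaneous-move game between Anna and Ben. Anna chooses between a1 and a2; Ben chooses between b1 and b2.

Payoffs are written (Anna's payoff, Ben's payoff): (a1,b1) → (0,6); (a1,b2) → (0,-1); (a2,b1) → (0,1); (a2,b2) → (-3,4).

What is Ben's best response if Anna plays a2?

b2

Against a2, Ben earns 1 from b1 and 4 from b2.
So b2 is the best response.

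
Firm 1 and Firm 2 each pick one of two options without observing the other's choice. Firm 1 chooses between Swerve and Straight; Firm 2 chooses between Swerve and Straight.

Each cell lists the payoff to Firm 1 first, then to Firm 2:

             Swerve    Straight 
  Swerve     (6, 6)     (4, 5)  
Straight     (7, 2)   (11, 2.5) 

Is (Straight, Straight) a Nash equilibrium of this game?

Yes

At (Straight, Straight), Firm 1 earns 11; switching to Swerve would give 4, so Firm 1 has no profitable deviation.
Firm 2 earns 2.5; switching to Swerve would give 2, so Firm 2 has no profitable deviation.
Neither player can gain by a unilateral deviation, so this profile is a Nash equilibrium.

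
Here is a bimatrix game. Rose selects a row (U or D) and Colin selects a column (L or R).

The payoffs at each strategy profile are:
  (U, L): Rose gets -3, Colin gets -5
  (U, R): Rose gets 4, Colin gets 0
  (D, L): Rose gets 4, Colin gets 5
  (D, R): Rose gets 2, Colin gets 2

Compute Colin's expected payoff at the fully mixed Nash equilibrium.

5/4

First find x, the probability Rose plays U, from Colin's indifference between L and R: −5x + 5(1−x) = 2(1−x), giving x = 3/8.
Since Colin is indifferent in equilibrium, Colin's expected payoff equals the payoff from either column against (3/8, 5/8). Using L: −5(3/8) + 5(5/8) = 5/4.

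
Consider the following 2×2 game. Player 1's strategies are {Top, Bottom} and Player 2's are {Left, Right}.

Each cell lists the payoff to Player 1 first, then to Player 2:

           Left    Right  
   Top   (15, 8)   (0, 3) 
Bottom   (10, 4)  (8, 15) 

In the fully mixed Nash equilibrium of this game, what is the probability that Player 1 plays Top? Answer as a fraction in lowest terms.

Let r be the probability that Player 1 plays Top. In a completely mixed equilibrium, Player 2 must be indifferent between Left and Right.
Player 2's expected payoff from Left is 8r + 4(1−r); from Right it is 3r + 15(1−r).
Setting these equal: 4r + 4 = −12r + 15, so r = 11/16.

11/16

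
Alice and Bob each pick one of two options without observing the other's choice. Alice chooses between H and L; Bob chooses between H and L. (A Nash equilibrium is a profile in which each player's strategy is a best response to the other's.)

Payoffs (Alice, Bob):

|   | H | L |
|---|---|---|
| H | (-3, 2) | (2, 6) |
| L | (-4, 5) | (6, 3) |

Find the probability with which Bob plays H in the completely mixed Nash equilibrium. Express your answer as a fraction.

Let q be the probability that Bob plays H. In a completely mixed equilibrium, Alice must be indifferent between H and L.
Alice's expected payoff from H is −3q + 2(1−q); from L it is −4q + 6(1−q).
Setting these equal: −5q + 2 = −10q + 6, so q = 4/5.

4/5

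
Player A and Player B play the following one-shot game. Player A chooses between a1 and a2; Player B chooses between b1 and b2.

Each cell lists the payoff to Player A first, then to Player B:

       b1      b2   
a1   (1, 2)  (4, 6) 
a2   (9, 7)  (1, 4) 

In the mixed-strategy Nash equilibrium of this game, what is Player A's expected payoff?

35/11

First find y, the probability Player B plays b1, from Player A's indifference between a1 and a2: y + 4(1−y) = 9y + (1−y), giving y = 3/11.
Since Player A is indifferent in equilibrium, Player A's expected payoff equals the payoff from either row against (3/11, 8/11). Using a1: (3/11) + 4(8/11) = 35/11.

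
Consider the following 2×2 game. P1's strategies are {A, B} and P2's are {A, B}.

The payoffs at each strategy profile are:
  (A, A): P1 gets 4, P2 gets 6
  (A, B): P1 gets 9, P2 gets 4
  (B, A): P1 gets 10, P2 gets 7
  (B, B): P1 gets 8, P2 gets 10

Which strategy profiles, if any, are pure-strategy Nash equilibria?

(A, A): P1 prefers B (10 > 4) — not an equilibrium.
(A, B): P2 prefers A (6 > 4) — not an equilibrium.
(B, A): P2 prefers B (10 > 7) — not an equilibrium.
(B, B): P1 prefers A (9 > 8) — not an equilibrium.

none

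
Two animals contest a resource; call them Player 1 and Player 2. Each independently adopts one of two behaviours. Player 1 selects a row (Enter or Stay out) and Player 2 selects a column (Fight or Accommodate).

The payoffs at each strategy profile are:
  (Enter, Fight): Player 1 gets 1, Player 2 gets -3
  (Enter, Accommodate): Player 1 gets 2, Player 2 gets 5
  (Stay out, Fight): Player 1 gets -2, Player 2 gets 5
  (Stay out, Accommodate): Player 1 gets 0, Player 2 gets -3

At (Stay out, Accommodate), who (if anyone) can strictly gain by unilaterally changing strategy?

Player 1 at (Stay out, Accommodate) earns 0; deviating to Enter yields 2 — a strict improvement.
Player 2 earns -3; deviating to Fight yields 5 — a strict improvement.
Both Player 1 and Player 2 have strictly profitable deviations.

Both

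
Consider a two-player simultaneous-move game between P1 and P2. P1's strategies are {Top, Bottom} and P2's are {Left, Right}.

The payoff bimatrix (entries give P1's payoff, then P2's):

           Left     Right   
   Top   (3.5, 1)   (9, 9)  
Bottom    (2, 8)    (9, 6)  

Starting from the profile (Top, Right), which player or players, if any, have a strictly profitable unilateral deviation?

P1 at (Top, Right) earns 9; deviating to Bottom yields 9 — not better.
P2 earns 9; deviating to Left yields 1 — not better.
Neither player can strictly improve; the profile is a Nash equilibrium.

Neither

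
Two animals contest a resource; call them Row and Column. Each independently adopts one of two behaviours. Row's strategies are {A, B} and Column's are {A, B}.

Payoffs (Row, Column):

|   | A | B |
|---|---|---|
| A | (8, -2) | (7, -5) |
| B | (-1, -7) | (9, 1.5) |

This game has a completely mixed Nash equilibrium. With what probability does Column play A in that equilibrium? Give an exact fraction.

2/11

Let y be the probability that Column plays A. In a completely mixed equilibrium, Row must be indifferent between A and B.
Row's expected payoff from A is 8y + 7(1−y); from B it is −y + 9(1−y).
Setting these equal: y + 7 = −10y + 9, so y = 2/11.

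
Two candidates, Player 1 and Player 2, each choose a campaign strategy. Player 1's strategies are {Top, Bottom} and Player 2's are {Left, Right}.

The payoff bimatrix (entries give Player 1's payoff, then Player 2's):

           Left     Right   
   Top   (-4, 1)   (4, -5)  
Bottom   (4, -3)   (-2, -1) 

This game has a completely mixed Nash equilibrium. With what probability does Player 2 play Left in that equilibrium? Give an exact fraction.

3/7

Let q be the probability that Player 2 plays Left. In a completely mixed equilibrium, Player 1 must be indifferent between Top and Bottom.
Player 1's expected payoff from Top is −4q + 4(1−q); from Bottom it is 4q − 2(1−q).
Setting these equal: −8q + 4 = 6q − 2, so q = 3/7.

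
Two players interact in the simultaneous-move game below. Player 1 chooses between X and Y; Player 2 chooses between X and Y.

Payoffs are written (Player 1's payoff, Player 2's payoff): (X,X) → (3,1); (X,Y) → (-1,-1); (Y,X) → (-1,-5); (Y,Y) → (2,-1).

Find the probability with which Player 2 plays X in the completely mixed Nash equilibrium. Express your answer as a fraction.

Let y be the probability that Player 2 plays X. In a completely mixed equilibrium, Player 1 must be indifferent between X and Y.
Player 1's expected payoff from X is 3y − (1−y); from Y it is −y + 2(1−y).
Setting these equal: 4y − 1 = −3y + 2, so y = 3/7.

3/7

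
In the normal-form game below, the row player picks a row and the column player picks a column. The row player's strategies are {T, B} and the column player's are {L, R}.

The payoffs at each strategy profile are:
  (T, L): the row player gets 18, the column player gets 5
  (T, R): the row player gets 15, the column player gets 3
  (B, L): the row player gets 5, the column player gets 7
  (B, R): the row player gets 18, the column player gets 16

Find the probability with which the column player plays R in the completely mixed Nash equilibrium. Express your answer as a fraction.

13/16

Let q be the probability that the column player plays L. In a completely mixed equilibrium, the row player must be indifferent between T and B.
The row player's expected payoff from T is 18q + 15(1−q); from B it is 5q + 18(1−q).
Setting these equal: 3q + 15 = −13q + 18, so q = 3/16.
Therefore the column player plays R with probability 1 − 3/16 = 13/16.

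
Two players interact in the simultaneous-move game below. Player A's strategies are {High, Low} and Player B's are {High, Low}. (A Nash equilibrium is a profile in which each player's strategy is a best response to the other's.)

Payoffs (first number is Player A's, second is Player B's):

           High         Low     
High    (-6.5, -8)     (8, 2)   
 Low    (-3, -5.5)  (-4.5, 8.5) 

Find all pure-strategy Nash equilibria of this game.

(High, Low)

(High, High): Player A prefers Low (-3 > -6.5); Player B prefers Low (2 > -8) — not an equilibrium.
(High, Low): Player A gets 8 ≥ -4.5 from Low, and Player B gets 2 ≥ -8 from High — Nash equilibrium.
(Low, High): Player B prefers Low (8.5 > -5.5) — not an equilibrium.
(Low, Low): Player A prefers High (8 > -4.5) — not an equilibrium.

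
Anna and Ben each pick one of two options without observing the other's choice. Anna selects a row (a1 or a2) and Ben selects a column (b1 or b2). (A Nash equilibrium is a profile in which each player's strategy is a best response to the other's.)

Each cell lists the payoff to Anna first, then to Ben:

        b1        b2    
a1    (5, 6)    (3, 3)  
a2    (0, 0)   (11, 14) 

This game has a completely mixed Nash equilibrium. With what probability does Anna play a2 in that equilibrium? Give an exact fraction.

Let p be the probability that Anna plays a1. In a completely mixed equilibrium, Ben must be indifferent between b1 and b2.
Ben's expected payoff from b1 is 6p; from b2 it is 3p + 14(1−p).
Setting these equal: 6p = −11p + 14, so p = 14/17.
Therefore Anna plays a2 with probability 1 − 14/17 = 3/17.

3/17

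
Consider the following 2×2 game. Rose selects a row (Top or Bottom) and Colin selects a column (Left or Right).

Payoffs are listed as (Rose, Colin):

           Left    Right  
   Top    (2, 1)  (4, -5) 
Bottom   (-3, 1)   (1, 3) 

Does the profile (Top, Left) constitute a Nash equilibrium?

At (Top, Left), Rose earns 2; switching to Bottom would give -3, so Rose has no profitable deviation.
Colin earns 1; switching to Right would give -5, so Colin has no profitable deviation.
Neither player can gain by a unilateral deviation, so this profile is a Nash equilibrium.

Yes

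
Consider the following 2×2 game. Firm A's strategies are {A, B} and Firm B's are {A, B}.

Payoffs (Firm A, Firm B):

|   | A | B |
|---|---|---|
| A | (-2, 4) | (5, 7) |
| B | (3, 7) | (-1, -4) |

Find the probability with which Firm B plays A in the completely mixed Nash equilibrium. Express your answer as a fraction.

Let c be the probability that Firm B plays A. In a completely mixed equilibrium, Firm A must be indifferent between A and B.
Firm A's expected payoff from A is −2c + 5(1−c); from B it is 3c − (1−c).
Setting these equal: −7c + 5 = 4c − 1, so c = 6/11.

6/11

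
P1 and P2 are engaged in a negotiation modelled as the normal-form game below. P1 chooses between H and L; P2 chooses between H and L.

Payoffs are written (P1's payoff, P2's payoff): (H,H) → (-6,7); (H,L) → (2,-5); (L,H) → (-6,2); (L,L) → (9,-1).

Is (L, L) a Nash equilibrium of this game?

At (L, L), P1 earns 9; switching to H would give 2, so P1 has no profitable deviation.
P2 earns -1; switching to H would give 2, so P2 would deviate.
Since at least one player can profitably deviate, this is not a Nash equilibrium.

No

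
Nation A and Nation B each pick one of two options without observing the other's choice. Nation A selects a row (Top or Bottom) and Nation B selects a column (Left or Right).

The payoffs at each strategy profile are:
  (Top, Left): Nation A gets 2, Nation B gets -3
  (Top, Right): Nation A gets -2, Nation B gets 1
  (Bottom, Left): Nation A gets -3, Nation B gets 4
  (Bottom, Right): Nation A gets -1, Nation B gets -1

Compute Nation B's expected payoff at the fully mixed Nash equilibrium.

1/9

First find x, the probability Nation A plays Top, from Nation B's indifference between Left and Right: −3x + 4(1−x) = x − (1−x), giving x = 5/9.
Since Nation B is indifferent in equilibrium, Nation B's expected payoff equals the payoff from either column against (5/9, 4/9). Using Left: −3(5/9) + 4(4/9) = 1/9.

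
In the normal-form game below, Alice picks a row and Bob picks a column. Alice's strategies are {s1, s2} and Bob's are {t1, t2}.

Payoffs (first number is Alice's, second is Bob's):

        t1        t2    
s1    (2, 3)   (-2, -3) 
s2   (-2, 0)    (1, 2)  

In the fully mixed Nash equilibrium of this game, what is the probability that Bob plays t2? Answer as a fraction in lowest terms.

4/7

Let q be the probability that Bob plays t1. In a completely mixed equilibrium, Alice must be indifferent between s1 and s2.
Alice's expected payoff from s1 is 2q − 2(1−q); from s2 it is −2q + (1−q).
Setting these equal: 4q − 2 = −3q + 1, so q = 3/7.
Therefore Bob plays t2 with probability 1 − 3/7 = 4/7.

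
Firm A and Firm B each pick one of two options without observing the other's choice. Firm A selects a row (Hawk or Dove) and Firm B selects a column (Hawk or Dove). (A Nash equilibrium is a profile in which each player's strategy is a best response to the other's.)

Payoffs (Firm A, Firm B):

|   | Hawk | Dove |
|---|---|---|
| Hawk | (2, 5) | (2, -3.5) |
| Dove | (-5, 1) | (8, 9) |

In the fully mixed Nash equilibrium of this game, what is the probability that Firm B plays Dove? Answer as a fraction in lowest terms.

Let q be the probability that Firm B plays Hawk. In a completely mixed equilibrium, Firm A must be indifferent between Hawk and Dove.
Firm A's expected payoff from Hawk is 2q + 2(1−q); from Dove it is −5q + 8(1−q).
Setting these equal: 2 = −13q + 8, so q = 6/13.
Therefore Firm B plays Dove with probability 1 − 6/13 = 7/13.

7/13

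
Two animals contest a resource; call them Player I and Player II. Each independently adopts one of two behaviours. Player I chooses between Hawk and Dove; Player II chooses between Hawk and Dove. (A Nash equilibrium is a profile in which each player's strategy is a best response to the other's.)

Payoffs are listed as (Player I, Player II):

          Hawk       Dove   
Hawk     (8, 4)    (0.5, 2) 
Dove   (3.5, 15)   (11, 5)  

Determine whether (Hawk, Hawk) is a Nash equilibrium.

Yes

At (Hawk, Hawk), Player I earns 8; switching to Dove would give 3.5, so Player I has no profitable deviation.
Player II earns 4; switching to Dove would give 2, so Player II has no profitable deviation.
Neither player can gain by a unilateral deviation, so this profile is a Nash equilibrium.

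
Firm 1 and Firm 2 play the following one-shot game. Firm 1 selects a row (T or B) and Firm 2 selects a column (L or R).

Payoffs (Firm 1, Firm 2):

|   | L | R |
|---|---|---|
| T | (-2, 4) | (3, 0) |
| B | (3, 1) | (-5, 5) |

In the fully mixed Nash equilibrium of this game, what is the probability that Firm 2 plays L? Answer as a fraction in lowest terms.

Let q be the probability that Firm 2 plays L. In a completely mixed equilibrium, Firm 1 must be indifferent between T and B.
Firm 1's expected payoff from T is −2q + 3(1−q); from B it is 3q − 5(1−q).
Setting these equal: −5q + 3 = 8q − 5, so q = 8/13.

8/13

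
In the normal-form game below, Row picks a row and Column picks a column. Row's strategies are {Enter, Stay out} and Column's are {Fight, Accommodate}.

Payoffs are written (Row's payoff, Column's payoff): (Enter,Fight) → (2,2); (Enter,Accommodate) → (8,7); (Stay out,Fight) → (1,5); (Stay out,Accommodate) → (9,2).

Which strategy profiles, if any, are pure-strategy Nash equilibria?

(Enter, Fight): Column prefers Accommodate (7 > 2) — not an equilibrium.
(Enter, Accommodate): Row prefers Stay out (9 > 8) — not an equilibrium.
(Stay out, Fight): Row prefers Enter (2 > 1) — not an equilibrium.
(Stay out, Accommodate): Column prefers Fight (5 > 2) — not an equilibrium.

none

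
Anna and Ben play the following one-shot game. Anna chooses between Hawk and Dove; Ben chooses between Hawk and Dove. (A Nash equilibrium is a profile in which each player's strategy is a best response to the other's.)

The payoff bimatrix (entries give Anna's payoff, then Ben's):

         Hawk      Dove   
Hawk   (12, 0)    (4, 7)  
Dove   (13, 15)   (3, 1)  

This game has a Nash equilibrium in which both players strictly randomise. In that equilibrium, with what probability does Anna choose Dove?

Let x be the probability that Anna plays Hawk. In a completely mixed equilibrium, Ben must be indifferent between Hawk and Dove.
Ben's expected payoff from Hawk is 15(1−x); from Dove it is 7x + (1−x).
Setting these equal: −15x + 15 = 6x + 1, so x = 2/3.
Therefore Anna plays Dove with probability 1 − 2/3 = 1/3.

1/3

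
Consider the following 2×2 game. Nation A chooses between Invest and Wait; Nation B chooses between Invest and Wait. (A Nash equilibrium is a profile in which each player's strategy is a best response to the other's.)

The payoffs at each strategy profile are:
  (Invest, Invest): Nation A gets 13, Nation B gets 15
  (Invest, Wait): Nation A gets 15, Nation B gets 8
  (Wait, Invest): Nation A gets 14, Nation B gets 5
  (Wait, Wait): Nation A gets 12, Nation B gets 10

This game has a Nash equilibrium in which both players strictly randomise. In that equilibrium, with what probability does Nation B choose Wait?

1/4

Let q be the probability that Nation B plays Invest. In a completely mixed equilibrium, Nation A must be indifferent between Invest and Wait.
Nation A's expected payoff from Invest is 13q + 15(1−q); from Wait it is 14q + 12(1−q).
Setting these equal: −2q + 15 = 2q + 12, so q = 3/4.
Therefore Nation B plays Wait with probability 1 − 3/4 = 1/4.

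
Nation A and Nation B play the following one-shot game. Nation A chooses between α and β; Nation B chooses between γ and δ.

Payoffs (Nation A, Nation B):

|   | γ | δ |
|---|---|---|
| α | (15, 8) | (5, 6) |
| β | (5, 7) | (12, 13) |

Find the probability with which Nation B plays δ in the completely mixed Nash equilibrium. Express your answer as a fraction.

10/17

Let q be the probability that Nation B plays γ. In a completely mixed equilibrium, Nation A must be indifferent between α and β.
Nation A's expected payoff from α is 15q + 5(1−q); from β it is 5q + 12(1−q).
Setting these equal: 10q + 5 = −7q + 12, so q = 7/17.
Therefore Nation B plays δ with probability 1 − 7/17 = 10/17.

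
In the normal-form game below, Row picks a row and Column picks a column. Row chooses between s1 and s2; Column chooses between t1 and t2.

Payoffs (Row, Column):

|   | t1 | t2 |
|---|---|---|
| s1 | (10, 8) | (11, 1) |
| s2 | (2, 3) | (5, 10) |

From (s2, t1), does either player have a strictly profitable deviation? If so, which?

Both

Row at (s2, t1) earns 2; deviating to s1 yields 10 — a strict improvement.
Column earns 3; deviating to t2 yields 10 — a strict improvement.
Both Row and Column have strictly profitable deviations.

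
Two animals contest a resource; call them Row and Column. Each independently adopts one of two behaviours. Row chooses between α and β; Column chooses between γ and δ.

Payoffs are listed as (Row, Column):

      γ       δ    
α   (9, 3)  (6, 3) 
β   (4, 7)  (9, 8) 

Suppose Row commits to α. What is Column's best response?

either — both γ and δ are best responses

Against α, Column earns 3 from γ and 3 from δ.
So either strategy is a best response.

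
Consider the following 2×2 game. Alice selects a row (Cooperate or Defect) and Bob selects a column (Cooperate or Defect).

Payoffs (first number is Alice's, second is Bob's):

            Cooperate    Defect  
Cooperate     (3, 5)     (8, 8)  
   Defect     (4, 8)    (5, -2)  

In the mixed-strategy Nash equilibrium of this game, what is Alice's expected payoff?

First find y, the probability Bob plays Cooperate, from Alice's indifference between Cooperate and Defect: 3y + 8(1−y) = 4y + 5(1−y), giving y = 3/4.
Since Alice is indifferent in equilibrium, Alice's expected payoff equals the payoff from either row against (3/4, 1/4). Using Cooperate: 3(3/4) + 8(1/4) = 17/4.

17/4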